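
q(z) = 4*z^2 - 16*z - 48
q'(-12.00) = -112.00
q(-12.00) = 720.00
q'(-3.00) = -40.00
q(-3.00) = 36.00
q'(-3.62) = -44.96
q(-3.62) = 62.34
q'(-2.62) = -36.96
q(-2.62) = 21.38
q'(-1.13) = -25.04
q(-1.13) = -24.81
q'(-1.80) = -30.40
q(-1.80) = -6.24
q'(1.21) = -6.32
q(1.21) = -61.50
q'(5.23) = 25.84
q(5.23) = -22.27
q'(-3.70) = -45.60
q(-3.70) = 65.96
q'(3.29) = 10.32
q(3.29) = -57.34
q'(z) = 8*z - 16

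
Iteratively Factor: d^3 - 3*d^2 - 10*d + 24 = (d - 2)*(d^2 - d - 12) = (d - 4)*(d - 2)*(d + 3)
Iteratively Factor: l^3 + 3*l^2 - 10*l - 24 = (l + 4)*(l^2 - l - 6) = (l + 2)*(l + 4)*(l - 3)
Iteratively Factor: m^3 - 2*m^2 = (m)*(m^2 - 2*m) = m*(m - 2)*(m)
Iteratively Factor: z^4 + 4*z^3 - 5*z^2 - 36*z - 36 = (z + 2)*(z^3 + 2*z^2 - 9*z - 18) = (z - 3)*(z + 2)*(z^2 + 5*z + 6) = (z - 3)*(z + 2)^2*(z + 3)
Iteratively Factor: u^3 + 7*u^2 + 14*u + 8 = (u + 1)*(u^2 + 6*u + 8) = (u + 1)*(u + 2)*(u + 4)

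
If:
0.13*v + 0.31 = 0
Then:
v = -2.38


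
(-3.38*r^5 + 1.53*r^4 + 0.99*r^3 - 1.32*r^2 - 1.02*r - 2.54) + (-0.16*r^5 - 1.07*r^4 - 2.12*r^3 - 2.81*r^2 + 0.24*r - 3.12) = -3.54*r^5 + 0.46*r^4 - 1.13*r^3 - 4.13*r^2 - 0.78*r - 5.66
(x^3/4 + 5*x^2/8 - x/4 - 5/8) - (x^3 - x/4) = -3*x^3/4 + 5*x^2/8 - 5/8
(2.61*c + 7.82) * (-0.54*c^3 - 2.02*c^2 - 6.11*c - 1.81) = -1.4094*c^4 - 9.495*c^3 - 31.7435*c^2 - 52.5043*c - 14.1542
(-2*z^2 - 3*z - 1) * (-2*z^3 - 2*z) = 4*z^5 + 6*z^4 + 6*z^3 + 6*z^2 + 2*z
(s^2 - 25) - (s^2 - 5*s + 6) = 5*s - 31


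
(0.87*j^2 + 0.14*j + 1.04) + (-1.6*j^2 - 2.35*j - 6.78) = -0.73*j^2 - 2.21*j - 5.74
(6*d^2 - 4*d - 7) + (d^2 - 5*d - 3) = 7*d^2 - 9*d - 10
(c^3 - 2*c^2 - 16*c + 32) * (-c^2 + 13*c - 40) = -c^5 + 15*c^4 - 50*c^3 - 160*c^2 + 1056*c - 1280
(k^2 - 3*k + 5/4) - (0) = k^2 - 3*k + 5/4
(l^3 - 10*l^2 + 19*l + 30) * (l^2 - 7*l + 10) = l^5 - 17*l^4 + 99*l^3 - 203*l^2 - 20*l + 300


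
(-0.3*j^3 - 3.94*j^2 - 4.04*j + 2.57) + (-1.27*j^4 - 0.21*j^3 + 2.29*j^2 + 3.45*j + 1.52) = -1.27*j^4 - 0.51*j^3 - 1.65*j^2 - 0.59*j + 4.09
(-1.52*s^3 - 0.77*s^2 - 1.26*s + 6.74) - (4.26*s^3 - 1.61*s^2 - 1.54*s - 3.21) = -5.78*s^3 + 0.84*s^2 + 0.28*s + 9.95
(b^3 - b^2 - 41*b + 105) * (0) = 0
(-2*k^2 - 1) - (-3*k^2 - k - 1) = k^2 + k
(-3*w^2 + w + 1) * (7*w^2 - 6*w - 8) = -21*w^4 + 25*w^3 + 25*w^2 - 14*w - 8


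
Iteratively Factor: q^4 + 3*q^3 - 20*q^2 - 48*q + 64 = (q + 4)*(q^3 - q^2 - 16*q + 16) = (q + 4)^2*(q^2 - 5*q + 4) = (q - 4)*(q + 4)^2*(q - 1)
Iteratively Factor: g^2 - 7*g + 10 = (g - 5)*(g - 2)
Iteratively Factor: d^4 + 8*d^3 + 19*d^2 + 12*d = (d)*(d^3 + 8*d^2 + 19*d + 12) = d*(d + 1)*(d^2 + 7*d + 12) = d*(d + 1)*(d + 3)*(d + 4)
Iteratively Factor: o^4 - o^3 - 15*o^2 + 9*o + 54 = (o - 3)*(o^3 + 2*o^2 - 9*o - 18) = (o - 3)*(o + 2)*(o^2 - 9) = (o - 3)*(o + 2)*(o + 3)*(o - 3)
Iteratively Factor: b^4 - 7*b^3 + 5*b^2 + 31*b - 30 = (b - 5)*(b^3 - 2*b^2 - 5*b + 6) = (b - 5)*(b - 1)*(b^2 - b - 6) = (b - 5)*(b - 3)*(b - 1)*(b + 2)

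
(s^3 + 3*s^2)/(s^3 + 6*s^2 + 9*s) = s/(s + 3)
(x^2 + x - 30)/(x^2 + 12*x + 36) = (x - 5)/(x + 6)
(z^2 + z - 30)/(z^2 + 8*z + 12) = (z - 5)/(z + 2)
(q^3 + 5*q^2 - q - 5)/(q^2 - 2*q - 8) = (-q^3 - 5*q^2 + q + 5)/(-q^2 + 2*q + 8)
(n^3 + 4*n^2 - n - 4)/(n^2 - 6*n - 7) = (n^2 + 3*n - 4)/(n - 7)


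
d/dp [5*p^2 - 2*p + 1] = 10*p - 2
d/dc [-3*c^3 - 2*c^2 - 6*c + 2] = -9*c^2 - 4*c - 6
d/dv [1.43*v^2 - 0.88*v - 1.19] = 2.86*v - 0.88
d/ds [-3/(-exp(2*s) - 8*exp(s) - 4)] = 6*(-exp(s) - 4)*exp(s)/(exp(2*s) + 8*exp(s) + 4)^2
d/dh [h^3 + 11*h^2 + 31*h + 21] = 3*h^2 + 22*h + 31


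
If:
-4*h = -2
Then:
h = 1/2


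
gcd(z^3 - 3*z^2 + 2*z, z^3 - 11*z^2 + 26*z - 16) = z^2 - 3*z + 2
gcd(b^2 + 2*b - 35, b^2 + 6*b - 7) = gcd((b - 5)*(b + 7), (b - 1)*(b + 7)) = b + 7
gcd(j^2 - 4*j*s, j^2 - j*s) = j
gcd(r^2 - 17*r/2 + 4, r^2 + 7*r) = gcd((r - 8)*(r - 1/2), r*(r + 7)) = 1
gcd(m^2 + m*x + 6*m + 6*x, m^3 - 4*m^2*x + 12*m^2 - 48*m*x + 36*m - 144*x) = m + 6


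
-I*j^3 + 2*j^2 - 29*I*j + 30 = (j - 5*I)*(j + 6*I)*(-I*j + 1)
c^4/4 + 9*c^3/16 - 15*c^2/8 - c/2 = c*(c/4 + 1)*(c - 2)*(c + 1/4)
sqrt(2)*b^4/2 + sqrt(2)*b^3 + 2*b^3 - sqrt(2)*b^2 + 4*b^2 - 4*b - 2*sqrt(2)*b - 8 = (b + 2)*(b - sqrt(2))*(b + 2*sqrt(2))*(sqrt(2)*b/2 + 1)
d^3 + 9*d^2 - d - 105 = (d - 3)*(d + 5)*(d + 7)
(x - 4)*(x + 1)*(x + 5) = x^3 + 2*x^2 - 19*x - 20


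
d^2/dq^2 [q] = 0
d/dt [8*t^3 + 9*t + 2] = 24*t^2 + 9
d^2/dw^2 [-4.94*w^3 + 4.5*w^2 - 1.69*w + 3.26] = 9.0 - 29.64*w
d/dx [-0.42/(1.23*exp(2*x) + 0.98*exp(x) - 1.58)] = (1.0332*exp(x) + 0.4116)*exp(x)/(1.23*exp(2*x) + 0.98*exp(x) - 1.58)^2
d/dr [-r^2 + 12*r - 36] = 12 - 2*r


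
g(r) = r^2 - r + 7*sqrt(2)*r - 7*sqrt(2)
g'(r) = 2*r - 1 + 7*sqrt(2)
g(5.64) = 72.10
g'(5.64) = 20.18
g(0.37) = -6.47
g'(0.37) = 9.64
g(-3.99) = -29.49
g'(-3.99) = 0.92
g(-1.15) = -18.81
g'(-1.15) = 6.60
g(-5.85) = -27.74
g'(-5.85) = -2.80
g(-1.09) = -18.41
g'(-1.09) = 6.72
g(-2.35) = -25.29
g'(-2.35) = 4.20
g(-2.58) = -26.20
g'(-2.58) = 3.74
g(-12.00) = 27.31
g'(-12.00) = -15.10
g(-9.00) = -8.99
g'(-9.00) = -9.10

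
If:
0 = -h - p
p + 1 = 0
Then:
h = 1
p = -1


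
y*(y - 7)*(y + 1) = y^3 - 6*y^2 - 7*y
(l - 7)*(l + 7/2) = l^2 - 7*l/2 - 49/2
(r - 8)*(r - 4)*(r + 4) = r^3 - 8*r^2 - 16*r + 128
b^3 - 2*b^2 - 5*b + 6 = (b - 3)*(b - 1)*(b + 2)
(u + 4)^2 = u^2 + 8*u + 16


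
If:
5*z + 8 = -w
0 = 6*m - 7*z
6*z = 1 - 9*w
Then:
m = -511/234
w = 53/39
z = -73/39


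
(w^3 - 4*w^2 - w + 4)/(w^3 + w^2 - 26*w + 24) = (w + 1)/(w + 6)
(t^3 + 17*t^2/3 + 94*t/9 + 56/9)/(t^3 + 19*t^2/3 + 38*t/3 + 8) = (t + 7/3)/(t + 3)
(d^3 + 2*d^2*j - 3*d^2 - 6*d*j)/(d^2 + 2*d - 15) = d*(d + 2*j)/(d + 5)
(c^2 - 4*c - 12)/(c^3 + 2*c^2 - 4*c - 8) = (c - 6)/(c^2 - 4)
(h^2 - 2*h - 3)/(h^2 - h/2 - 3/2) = 2*(h - 3)/(2*h - 3)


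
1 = 1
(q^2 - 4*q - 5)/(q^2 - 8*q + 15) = (q + 1)/(q - 3)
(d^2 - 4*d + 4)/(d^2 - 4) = (d - 2)/(d + 2)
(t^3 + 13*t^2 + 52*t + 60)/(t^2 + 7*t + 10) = t + 6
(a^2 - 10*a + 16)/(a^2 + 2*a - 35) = (a^2 - 10*a + 16)/(a^2 + 2*a - 35)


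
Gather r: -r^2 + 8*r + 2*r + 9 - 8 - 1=-r^2 + 10*r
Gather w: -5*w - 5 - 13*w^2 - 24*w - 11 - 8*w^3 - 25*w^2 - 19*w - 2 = -8*w^3 - 38*w^2 - 48*w - 18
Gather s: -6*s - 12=-6*s - 12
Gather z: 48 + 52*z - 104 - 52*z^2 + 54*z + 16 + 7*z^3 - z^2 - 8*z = 7*z^3 - 53*z^2 + 98*z - 40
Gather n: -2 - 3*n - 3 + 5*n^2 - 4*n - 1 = 5*n^2 - 7*n - 6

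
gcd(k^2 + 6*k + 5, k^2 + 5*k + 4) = k + 1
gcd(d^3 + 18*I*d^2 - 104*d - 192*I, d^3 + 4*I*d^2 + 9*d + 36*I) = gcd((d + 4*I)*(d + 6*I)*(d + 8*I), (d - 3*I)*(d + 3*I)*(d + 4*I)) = d + 4*I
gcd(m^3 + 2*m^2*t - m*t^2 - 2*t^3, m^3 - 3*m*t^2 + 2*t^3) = -m^2 - m*t + 2*t^2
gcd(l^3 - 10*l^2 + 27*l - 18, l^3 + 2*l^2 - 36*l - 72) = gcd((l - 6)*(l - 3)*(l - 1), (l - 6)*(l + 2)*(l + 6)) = l - 6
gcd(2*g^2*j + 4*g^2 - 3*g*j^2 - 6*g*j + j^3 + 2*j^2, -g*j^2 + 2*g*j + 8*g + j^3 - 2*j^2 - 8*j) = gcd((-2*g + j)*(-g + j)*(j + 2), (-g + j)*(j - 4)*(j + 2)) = g*j + 2*g - j^2 - 2*j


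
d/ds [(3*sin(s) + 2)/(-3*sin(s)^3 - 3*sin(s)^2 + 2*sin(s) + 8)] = (18*sin(s)^3 + 27*sin(s)^2 + 12*sin(s) + 20)*cos(s)/(3*sin(s)^3 + 3*sin(s)^2 - 2*sin(s) - 8)^2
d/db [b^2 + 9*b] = 2*b + 9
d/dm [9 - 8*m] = -8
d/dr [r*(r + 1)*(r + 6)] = 3*r^2 + 14*r + 6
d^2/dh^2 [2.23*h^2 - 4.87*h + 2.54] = 4.46000000000000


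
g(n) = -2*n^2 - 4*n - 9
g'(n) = -4*n - 4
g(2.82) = -36.18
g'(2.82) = -15.28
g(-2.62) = -12.25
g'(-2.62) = 6.48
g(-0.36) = -7.82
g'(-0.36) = -2.56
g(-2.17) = -9.74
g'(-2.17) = 4.68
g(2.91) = -37.58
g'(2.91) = -15.64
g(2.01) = -25.12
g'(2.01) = -12.04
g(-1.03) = -7.00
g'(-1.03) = 0.12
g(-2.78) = -13.34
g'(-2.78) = 7.12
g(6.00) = -105.00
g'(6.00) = -28.00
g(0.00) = -9.00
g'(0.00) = -4.00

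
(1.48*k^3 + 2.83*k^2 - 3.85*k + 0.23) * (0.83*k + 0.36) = 1.2284*k^4 + 2.8817*k^3 - 2.1767*k^2 - 1.1951*k + 0.0828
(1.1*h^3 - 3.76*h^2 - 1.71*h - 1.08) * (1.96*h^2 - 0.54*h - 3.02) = 2.156*h^5 - 7.9636*h^4 - 4.6432*h^3 + 10.1618*h^2 + 5.7474*h + 3.2616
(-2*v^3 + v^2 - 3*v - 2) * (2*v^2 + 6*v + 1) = -4*v^5 - 10*v^4 - 2*v^3 - 21*v^2 - 15*v - 2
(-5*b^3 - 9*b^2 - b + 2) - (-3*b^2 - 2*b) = -5*b^3 - 6*b^2 + b + 2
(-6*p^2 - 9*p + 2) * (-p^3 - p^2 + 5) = 6*p^5 + 15*p^4 + 7*p^3 - 32*p^2 - 45*p + 10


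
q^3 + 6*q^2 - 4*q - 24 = (q - 2)*(q + 2)*(q + 6)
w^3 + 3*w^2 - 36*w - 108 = (w - 6)*(w + 3)*(w + 6)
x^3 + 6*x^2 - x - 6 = (x - 1)*(x + 1)*(x + 6)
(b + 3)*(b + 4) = b^2 + 7*b + 12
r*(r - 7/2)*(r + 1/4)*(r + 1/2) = r^4 - 11*r^3/4 - 5*r^2/2 - 7*r/16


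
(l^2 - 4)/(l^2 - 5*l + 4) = (l^2 - 4)/(l^2 - 5*l + 4)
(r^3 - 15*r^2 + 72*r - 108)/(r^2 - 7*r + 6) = (r^2 - 9*r + 18)/(r - 1)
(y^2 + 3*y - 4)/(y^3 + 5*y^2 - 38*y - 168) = (y - 1)/(y^2 + y - 42)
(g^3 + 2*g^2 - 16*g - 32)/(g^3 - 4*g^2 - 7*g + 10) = (g^2 - 16)/(g^2 - 6*g + 5)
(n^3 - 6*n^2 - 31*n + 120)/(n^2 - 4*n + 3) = (n^2 - 3*n - 40)/(n - 1)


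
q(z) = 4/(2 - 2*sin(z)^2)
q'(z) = 16*sin(z)*cos(z)/(2 - 2*sin(z)^2)^2 = 4*sin(z)/cos(z)^3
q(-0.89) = 5.05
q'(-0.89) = -12.47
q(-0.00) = 2.00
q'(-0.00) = 0.00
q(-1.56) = 17159.11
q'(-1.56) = -3178571.06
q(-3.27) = 2.03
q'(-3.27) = -0.53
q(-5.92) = 2.29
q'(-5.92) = 1.74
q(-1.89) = 20.31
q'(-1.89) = 122.90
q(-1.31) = 30.08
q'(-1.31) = -225.43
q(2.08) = 8.42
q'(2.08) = -30.15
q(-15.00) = 3.47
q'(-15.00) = 5.93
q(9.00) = 2.41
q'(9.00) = -2.18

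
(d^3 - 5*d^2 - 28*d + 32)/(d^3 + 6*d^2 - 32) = (d^2 - 9*d + 8)/(d^2 + 2*d - 8)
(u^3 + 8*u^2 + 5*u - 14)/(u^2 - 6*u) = (u^3 + 8*u^2 + 5*u - 14)/(u*(u - 6))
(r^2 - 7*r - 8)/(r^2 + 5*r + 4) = (r - 8)/(r + 4)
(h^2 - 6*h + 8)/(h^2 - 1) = (h^2 - 6*h + 8)/(h^2 - 1)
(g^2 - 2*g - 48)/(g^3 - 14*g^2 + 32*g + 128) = (g + 6)/(g^2 - 6*g - 16)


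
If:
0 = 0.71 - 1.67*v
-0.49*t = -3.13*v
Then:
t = 2.72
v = 0.43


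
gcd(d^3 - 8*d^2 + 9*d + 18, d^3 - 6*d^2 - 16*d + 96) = d - 6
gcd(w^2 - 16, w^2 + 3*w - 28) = w - 4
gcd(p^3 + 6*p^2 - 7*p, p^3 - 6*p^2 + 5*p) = p^2 - p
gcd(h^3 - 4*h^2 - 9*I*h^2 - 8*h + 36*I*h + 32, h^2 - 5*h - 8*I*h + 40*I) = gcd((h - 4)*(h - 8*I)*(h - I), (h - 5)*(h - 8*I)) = h - 8*I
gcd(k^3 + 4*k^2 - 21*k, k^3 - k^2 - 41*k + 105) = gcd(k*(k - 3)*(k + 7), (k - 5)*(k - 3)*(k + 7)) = k^2 + 4*k - 21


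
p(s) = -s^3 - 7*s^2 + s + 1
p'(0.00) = 1.00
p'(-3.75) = 11.31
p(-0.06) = 0.92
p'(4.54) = -124.39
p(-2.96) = -37.36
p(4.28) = -201.35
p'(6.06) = -194.01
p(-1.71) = -16.18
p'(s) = -3*s^2 - 14*s + 1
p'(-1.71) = 16.17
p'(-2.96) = 16.16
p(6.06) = -472.55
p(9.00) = -1286.00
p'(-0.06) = 1.83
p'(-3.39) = 13.98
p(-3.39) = -43.88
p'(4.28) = -113.88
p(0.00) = 1.00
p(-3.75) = -48.45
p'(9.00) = -368.00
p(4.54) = -232.32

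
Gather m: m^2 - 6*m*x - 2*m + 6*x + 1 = m^2 + m*(-6*x - 2) + 6*x + 1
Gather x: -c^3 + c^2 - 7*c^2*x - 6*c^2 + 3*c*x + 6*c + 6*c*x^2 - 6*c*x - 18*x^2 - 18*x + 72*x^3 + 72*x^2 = -c^3 - 5*c^2 + 6*c + 72*x^3 + x^2*(6*c + 54) + x*(-7*c^2 - 3*c - 18)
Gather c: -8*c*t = -8*c*t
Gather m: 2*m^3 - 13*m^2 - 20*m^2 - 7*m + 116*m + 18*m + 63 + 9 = 2*m^3 - 33*m^2 + 127*m + 72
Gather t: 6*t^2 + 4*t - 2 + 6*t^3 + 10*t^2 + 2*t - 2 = 6*t^3 + 16*t^2 + 6*t - 4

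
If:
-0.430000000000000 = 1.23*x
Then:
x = -0.35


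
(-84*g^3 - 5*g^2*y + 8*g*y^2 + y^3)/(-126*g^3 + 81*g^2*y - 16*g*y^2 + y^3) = (28*g^2 + 11*g*y + y^2)/(42*g^2 - 13*g*y + y^2)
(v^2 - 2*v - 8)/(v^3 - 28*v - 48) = (v - 4)/(v^2 - 2*v - 24)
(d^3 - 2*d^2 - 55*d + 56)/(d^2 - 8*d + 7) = (d^2 - d - 56)/(d - 7)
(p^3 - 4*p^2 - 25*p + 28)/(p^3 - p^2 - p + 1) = (p^2 - 3*p - 28)/(p^2 - 1)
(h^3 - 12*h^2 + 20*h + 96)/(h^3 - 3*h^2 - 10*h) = (h^2 - 14*h + 48)/(h*(h - 5))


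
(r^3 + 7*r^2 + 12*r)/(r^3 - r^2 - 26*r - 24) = r*(r + 3)/(r^2 - 5*r - 6)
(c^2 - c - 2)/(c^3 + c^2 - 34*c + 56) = (c + 1)/(c^2 + 3*c - 28)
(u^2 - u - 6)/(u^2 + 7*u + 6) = (u^2 - u - 6)/(u^2 + 7*u + 6)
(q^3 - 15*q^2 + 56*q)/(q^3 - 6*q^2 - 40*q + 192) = q*(q - 7)/(q^2 + 2*q - 24)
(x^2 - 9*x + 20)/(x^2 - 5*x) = (x - 4)/x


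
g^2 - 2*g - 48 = (g - 8)*(g + 6)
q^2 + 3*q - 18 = (q - 3)*(q + 6)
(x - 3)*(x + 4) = x^2 + x - 12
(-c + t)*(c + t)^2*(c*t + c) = -c^4*t - c^4 - c^3*t^2 - c^3*t + c^2*t^3 + c^2*t^2 + c*t^4 + c*t^3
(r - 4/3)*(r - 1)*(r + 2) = r^3 - r^2/3 - 10*r/3 + 8/3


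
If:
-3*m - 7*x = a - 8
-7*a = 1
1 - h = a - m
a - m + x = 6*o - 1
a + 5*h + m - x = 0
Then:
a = -1/7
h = 16/35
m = -24/35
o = 1/2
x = 51/35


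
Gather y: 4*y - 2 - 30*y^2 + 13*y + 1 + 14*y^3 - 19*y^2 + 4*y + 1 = 14*y^3 - 49*y^2 + 21*y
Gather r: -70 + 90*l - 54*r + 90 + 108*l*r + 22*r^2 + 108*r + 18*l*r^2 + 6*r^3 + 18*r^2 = 90*l + 6*r^3 + r^2*(18*l + 40) + r*(108*l + 54) + 20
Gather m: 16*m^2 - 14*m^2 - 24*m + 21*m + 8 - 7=2*m^2 - 3*m + 1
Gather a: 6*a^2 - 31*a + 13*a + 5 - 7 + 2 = 6*a^2 - 18*a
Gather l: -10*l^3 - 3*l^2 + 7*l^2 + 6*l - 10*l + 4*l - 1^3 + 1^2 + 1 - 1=-10*l^3 + 4*l^2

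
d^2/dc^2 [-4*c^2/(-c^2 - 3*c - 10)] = 8*(-3*c^3 - 30*c^2 + 100)/(c^6 + 9*c^5 + 57*c^4 + 207*c^3 + 570*c^2 + 900*c + 1000)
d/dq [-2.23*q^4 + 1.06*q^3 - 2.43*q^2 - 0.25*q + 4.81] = -8.92*q^3 + 3.18*q^2 - 4.86*q - 0.25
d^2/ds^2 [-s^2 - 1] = -2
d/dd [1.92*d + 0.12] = 1.92000000000000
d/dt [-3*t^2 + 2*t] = 2 - 6*t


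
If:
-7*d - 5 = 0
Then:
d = -5/7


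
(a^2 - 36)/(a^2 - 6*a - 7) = (36 - a^2)/(-a^2 + 6*a + 7)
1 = 1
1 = 1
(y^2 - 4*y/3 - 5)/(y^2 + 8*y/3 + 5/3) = (y - 3)/(y + 1)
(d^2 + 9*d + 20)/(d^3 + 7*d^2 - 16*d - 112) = (d + 5)/(d^2 + 3*d - 28)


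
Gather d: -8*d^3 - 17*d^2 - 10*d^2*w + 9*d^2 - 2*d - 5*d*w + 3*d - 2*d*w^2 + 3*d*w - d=-8*d^3 + d^2*(-10*w - 8) + d*(-2*w^2 - 2*w)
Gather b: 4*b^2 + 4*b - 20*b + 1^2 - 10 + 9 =4*b^2 - 16*b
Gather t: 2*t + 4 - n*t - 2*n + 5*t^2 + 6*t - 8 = -2*n + 5*t^2 + t*(8 - n) - 4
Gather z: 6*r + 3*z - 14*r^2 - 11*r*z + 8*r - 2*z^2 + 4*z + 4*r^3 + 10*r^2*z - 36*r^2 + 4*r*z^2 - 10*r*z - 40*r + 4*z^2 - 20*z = 4*r^3 - 50*r^2 - 26*r + z^2*(4*r + 2) + z*(10*r^2 - 21*r - 13)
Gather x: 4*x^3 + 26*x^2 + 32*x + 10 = 4*x^3 + 26*x^2 + 32*x + 10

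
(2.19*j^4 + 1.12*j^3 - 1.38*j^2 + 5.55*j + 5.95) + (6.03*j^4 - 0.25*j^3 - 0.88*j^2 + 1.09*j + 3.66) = 8.22*j^4 + 0.87*j^3 - 2.26*j^2 + 6.64*j + 9.61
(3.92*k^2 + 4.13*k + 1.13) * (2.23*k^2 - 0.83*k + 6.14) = 8.7416*k^4 + 5.9563*k^3 + 23.1608*k^2 + 24.4203*k + 6.9382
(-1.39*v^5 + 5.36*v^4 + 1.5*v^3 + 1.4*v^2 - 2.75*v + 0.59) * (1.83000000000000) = -2.5437*v^5 + 9.8088*v^4 + 2.745*v^3 + 2.562*v^2 - 5.0325*v + 1.0797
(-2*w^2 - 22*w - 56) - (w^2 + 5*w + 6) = -3*w^2 - 27*w - 62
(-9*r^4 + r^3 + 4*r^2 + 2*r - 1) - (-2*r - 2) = -9*r^4 + r^3 + 4*r^2 + 4*r + 1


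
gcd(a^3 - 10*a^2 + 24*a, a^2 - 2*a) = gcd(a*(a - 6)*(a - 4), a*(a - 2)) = a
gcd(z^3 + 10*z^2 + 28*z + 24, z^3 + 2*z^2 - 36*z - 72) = z^2 + 8*z + 12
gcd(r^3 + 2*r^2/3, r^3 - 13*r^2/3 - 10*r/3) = r^2 + 2*r/3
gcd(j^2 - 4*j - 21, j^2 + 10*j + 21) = j + 3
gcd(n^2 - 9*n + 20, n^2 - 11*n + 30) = n - 5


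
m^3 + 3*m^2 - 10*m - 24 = (m - 3)*(m + 2)*(m + 4)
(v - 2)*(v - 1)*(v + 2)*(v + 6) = v^4 + 5*v^3 - 10*v^2 - 20*v + 24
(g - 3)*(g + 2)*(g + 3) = g^3 + 2*g^2 - 9*g - 18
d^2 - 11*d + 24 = (d - 8)*(d - 3)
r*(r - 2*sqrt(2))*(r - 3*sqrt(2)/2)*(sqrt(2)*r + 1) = sqrt(2)*r^4 - 6*r^3 + 5*sqrt(2)*r^2/2 + 6*r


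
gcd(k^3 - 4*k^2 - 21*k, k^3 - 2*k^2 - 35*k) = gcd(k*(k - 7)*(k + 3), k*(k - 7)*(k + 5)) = k^2 - 7*k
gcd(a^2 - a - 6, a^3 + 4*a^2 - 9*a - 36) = a - 3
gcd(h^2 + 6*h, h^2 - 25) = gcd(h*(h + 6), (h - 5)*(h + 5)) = 1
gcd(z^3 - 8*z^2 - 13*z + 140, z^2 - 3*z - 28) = z^2 - 3*z - 28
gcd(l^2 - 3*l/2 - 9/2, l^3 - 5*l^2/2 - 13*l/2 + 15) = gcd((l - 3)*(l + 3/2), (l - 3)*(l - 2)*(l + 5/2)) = l - 3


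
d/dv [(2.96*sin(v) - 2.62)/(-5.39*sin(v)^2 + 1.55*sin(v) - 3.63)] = (15.9544*sin(v)^2 - 28.2436*sin(v) - 6.6838)*cos(v)/(29.0521*sin(v)^4 - 16.709*sin(v)^3 + 41.5339*sin(v)^2 - 11.253*sin(v) + 13.1769)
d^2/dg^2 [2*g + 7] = 0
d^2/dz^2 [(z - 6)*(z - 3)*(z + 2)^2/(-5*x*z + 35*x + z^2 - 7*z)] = 2*(-(z - 6)*(z - 3)*(z + 2)^2*(5*x - 2*z + 7)^2 + (z + 2)*(5*x*z - 35*x - z^2 + 7*z)*(-(z - 6)*(z - 3)*(z + 2) + 2*(z - 6)*(z - 3)*(5*x - 2*z + 7) + (z - 6)*(z + 2)*(5*x - 2*z + 7) + (z - 3)*(z + 2)*(5*x - 2*z + 7)) - (5*x*z - 35*x - z^2 + 7*z)^2*((z - 6)*(z - 3) + 2*(z - 6)*(z + 2) + 2*(z - 3)*(z + 2) + (z + 2)^2))/(5*x*z - 35*x - z^2 + 7*z)^3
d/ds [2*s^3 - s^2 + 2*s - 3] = 6*s^2 - 2*s + 2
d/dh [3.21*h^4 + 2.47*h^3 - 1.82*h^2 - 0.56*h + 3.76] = 12.84*h^3 + 7.41*h^2 - 3.64*h - 0.56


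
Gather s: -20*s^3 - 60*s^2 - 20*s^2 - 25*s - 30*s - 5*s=-20*s^3 - 80*s^2 - 60*s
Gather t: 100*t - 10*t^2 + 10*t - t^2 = -11*t^2 + 110*t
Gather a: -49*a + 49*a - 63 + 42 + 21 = 0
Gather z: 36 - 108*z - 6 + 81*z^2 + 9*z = 81*z^2 - 99*z + 30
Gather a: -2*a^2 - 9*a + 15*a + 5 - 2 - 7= -2*a^2 + 6*a - 4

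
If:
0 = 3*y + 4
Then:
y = -4/3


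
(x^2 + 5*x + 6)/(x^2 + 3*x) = (x + 2)/x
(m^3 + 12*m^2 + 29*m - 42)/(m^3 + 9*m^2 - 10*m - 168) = (m - 1)/(m - 4)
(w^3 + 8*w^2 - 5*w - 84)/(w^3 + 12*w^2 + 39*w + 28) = (w - 3)/(w + 1)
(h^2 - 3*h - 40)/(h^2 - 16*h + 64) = (h + 5)/(h - 8)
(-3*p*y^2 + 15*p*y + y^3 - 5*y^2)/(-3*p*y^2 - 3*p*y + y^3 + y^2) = (y - 5)/(y + 1)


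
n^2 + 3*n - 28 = (n - 4)*(n + 7)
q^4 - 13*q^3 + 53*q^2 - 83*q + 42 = (q - 7)*(q - 3)*(q - 2)*(q - 1)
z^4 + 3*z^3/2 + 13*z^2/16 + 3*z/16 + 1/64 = (z + 1/4)^2*(z + 1/2)^2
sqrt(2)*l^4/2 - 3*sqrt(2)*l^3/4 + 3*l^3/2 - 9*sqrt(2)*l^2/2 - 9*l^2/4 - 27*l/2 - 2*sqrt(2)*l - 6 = (l - 4)*(l + 1/2)*(l + 3*sqrt(2)/2)*(sqrt(2)*l/2 + sqrt(2))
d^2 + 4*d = d*(d + 4)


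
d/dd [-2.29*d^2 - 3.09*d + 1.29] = -4.58*d - 3.09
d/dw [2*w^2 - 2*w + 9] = 4*w - 2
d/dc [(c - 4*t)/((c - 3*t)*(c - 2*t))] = ((-c + 4*t)*(c - 3*t) + (-c + 4*t)*(c - 2*t) + (c - 3*t)*(c - 2*t))/((c - 3*t)^2*(c - 2*t)^2)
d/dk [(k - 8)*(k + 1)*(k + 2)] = 3*k^2 - 10*k - 22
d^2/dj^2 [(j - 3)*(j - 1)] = 2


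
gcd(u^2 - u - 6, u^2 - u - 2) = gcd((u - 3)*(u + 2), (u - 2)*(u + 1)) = 1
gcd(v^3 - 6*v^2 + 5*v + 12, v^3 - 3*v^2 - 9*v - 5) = v + 1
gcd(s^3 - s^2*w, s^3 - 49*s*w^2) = s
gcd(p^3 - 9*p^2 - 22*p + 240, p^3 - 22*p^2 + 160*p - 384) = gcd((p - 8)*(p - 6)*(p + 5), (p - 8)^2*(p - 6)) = p^2 - 14*p + 48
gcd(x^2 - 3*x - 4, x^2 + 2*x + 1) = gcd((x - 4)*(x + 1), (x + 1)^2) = x + 1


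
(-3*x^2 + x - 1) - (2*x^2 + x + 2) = -5*x^2 - 3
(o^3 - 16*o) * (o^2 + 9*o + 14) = o^5 + 9*o^4 - 2*o^3 - 144*o^2 - 224*o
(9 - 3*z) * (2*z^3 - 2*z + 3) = -6*z^4 + 18*z^3 + 6*z^2 - 27*z + 27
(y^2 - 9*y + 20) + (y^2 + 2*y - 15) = 2*y^2 - 7*y + 5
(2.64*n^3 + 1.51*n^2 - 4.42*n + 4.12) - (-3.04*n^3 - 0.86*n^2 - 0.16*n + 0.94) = 5.68*n^3 + 2.37*n^2 - 4.26*n + 3.18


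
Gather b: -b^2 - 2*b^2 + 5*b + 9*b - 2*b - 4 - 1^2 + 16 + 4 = -3*b^2 + 12*b + 15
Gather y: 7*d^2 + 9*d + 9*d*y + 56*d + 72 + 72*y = 7*d^2 + 65*d + y*(9*d + 72) + 72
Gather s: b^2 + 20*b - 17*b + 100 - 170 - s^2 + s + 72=b^2 + 3*b - s^2 + s + 2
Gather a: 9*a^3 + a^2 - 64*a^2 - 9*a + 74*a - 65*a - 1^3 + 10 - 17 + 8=9*a^3 - 63*a^2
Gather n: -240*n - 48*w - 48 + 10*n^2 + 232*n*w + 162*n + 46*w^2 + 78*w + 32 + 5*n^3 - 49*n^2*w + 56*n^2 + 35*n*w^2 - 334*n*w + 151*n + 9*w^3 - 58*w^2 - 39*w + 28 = 5*n^3 + n^2*(66 - 49*w) + n*(35*w^2 - 102*w + 73) + 9*w^3 - 12*w^2 - 9*w + 12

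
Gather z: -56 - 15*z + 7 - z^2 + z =-z^2 - 14*z - 49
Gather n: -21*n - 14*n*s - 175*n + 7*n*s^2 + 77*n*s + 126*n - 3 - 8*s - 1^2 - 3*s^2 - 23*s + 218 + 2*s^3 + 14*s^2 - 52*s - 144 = n*(7*s^2 + 63*s - 70) + 2*s^3 + 11*s^2 - 83*s + 70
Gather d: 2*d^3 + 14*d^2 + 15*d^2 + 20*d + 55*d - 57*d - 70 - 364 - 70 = 2*d^3 + 29*d^2 + 18*d - 504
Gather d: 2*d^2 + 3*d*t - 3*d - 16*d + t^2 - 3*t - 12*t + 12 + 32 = 2*d^2 + d*(3*t - 19) + t^2 - 15*t + 44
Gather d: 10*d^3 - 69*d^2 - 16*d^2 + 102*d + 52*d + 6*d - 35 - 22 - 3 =10*d^3 - 85*d^2 + 160*d - 60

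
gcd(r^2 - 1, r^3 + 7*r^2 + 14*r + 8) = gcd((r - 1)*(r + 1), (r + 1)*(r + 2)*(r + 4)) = r + 1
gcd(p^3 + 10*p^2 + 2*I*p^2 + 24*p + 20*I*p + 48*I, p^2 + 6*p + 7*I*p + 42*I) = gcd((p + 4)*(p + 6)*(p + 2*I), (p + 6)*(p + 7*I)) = p + 6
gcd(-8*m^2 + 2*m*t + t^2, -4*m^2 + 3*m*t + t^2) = 4*m + t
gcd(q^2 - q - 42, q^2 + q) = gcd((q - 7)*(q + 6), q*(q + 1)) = 1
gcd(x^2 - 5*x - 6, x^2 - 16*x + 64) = 1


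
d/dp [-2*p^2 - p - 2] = -4*p - 1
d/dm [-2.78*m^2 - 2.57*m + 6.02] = -5.56*m - 2.57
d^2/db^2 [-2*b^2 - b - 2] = -4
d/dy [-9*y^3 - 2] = -27*y^2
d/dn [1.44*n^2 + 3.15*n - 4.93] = 2.88*n + 3.15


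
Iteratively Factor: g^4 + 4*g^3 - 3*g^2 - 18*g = (g)*(g^3 + 4*g^2 - 3*g - 18) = g*(g - 2)*(g^2 + 6*g + 9) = g*(g - 2)*(g + 3)*(g + 3)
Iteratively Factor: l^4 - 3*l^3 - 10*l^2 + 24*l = (l)*(l^3 - 3*l^2 - 10*l + 24) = l*(l - 2)*(l^2 - l - 12) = l*(l - 4)*(l - 2)*(l + 3)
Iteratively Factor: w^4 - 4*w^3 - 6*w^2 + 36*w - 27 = (w + 3)*(w^3 - 7*w^2 + 15*w - 9) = (w - 3)*(w + 3)*(w^2 - 4*w + 3) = (w - 3)^2*(w + 3)*(w - 1)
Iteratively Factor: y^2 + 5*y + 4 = (y + 4)*(y + 1)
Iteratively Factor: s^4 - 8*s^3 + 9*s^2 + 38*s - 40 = (s - 1)*(s^3 - 7*s^2 + 2*s + 40) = (s - 1)*(s + 2)*(s^2 - 9*s + 20) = (s - 5)*(s - 1)*(s + 2)*(s - 4)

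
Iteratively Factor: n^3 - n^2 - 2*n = (n - 2)*(n^2 + n) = (n - 2)*(n + 1)*(n)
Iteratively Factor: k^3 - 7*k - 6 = (k + 2)*(k^2 - 2*k - 3) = (k + 1)*(k + 2)*(k - 3)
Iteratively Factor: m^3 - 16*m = (m + 4)*(m^2 - 4*m) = m*(m + 4)*(m - 4)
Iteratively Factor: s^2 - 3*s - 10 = (s - 5)*(s + 2)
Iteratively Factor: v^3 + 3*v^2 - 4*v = (v)*(v^2 + 3*v - 4) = v*(v - 1)*(v + 4)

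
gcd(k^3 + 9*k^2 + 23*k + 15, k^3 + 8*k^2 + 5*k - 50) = k + 5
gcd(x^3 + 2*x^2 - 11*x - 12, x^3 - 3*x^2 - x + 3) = x^2 - 2*x - 3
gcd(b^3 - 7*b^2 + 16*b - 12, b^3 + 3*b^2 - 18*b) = b - 3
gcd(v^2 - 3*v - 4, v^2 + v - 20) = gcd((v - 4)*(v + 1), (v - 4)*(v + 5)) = v - 4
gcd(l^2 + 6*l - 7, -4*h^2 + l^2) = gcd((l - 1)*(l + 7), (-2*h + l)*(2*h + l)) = 1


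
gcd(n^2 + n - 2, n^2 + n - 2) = n^2 + n - 2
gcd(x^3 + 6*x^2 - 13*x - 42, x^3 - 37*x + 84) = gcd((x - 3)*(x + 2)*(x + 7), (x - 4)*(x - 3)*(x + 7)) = x^2 + 4*x - 21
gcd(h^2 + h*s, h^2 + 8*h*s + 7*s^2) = h + s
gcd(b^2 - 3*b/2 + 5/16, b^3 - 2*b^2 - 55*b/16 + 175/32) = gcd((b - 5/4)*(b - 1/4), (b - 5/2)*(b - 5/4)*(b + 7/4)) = b - 5/4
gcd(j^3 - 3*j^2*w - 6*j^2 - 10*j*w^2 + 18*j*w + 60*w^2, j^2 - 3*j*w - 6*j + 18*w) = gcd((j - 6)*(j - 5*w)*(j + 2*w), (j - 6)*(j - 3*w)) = j - 6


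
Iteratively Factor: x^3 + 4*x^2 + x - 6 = (x + 3)*(x^2 + x - 2) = (x - 1)*(x + 3)*(x + 2)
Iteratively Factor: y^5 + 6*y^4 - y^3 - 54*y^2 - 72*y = (y)*(y^4 + 6*y^3 - y^2 - 54*y - 72) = y*(y + 3)*(y^3 + 3*y^2 - 10*y - 24) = y*(y - 3)*(y + 3)*(y^2 + 6*y + 8) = y*(y - 3)*(y + 2)*(y + 3)*(y + 4)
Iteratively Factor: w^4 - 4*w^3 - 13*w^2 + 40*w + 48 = (w + 3)*(w^3 - 7*w^2 + 8*w + 16) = (w - 4)*(w + 3)*(w^2 - 3*w - 4) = (w - 4)^2*(w + 3)*(w + 1)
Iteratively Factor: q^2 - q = (q)*(q - 1)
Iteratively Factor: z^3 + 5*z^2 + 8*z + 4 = (z + 2)*(z^2 + 3*z + 2) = (z + 1)*(z + 2)*(z + 2)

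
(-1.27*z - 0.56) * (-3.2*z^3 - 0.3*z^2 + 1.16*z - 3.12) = 4.064*z^4 + 2.173*z^3 - 1.3052*z^2 + 3.3128*z + 1.7472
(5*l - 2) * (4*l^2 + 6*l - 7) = 20*l^3 + 22*l^2 - 47*l + 14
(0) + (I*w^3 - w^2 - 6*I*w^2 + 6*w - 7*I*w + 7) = I*w^3 - w^2 - 6*I*w^2 + 6*w - 7*I*w + 7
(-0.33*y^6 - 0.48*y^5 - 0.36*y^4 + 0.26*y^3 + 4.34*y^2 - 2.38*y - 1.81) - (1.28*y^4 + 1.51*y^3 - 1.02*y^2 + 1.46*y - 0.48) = -0.33*y^6 - 0.48*y^5 - 1.64*y^4 - 1.25*y^3 + 5.36*y^2 - 3.84*y - 1.33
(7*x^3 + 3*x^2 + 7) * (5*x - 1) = 35*x^4 + 8*x^3 - 3*x^2 + 35*x - 7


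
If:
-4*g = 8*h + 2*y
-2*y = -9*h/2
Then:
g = -25*y/18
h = 4*y/9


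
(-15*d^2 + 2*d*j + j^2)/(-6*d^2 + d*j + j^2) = (-15*d^2 + 2*d*j + j^2)/(-6*d^2 + d*j + j^2)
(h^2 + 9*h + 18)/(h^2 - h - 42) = (h + 3)/(h - 7)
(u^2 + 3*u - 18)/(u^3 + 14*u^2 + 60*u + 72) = (u - 3)/(u^2 + 8*u + 12)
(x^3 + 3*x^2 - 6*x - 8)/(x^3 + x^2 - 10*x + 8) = (x + 1)/(x - 1)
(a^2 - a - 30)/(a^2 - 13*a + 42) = (a + 5)/(a - 7)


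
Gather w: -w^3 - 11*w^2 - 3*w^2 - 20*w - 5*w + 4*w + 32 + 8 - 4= -w^3 - 14*w^2 - 21*w + 36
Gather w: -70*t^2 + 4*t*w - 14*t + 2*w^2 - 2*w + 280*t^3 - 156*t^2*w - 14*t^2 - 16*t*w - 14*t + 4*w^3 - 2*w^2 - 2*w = 280*t^3 - 84*t^2 - 28*t + 4*w^3 + w*(-156*t^2 - 12*t - 4)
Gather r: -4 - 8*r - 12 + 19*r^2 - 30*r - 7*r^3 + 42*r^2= -7*r^3 + 61*r^2 - 38*r - 16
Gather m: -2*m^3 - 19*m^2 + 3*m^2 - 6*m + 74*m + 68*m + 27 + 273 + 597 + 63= -2*m^3 - 16*m^2 + 136*m + 960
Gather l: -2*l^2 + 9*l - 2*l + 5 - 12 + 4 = -2*l^2 + 7*l - 3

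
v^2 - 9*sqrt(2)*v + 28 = (v - 7*sqrt(2))*(v - 2*sqrt(2))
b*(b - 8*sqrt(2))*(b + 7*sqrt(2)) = b^3 - sqrt(2)*b^2 - 112*b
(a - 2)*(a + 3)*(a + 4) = a^3 + 5*a^2 - 2*a - 24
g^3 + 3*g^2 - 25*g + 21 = (g - 3)*(g - 1)*(g + 7)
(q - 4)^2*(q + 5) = q^3 - 3*q^2 - 24*q + 80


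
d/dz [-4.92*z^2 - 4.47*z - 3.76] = -9.84*z - 4.47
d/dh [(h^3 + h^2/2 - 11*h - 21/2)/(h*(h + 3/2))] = (4*h^4 + 12*h^3 + 47*h^2 + 84*h + 63)/(h^2*(4*h^2 + 12*h + 9))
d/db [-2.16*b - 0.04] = -2.16000000000000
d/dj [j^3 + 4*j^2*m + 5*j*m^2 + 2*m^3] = 3*j^2 + 8*j*m + 5*m^2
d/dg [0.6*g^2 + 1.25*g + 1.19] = 1.2*g + 1.25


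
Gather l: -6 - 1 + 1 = -6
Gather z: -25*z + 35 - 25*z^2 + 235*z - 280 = -25*z^2 + 210*z - 245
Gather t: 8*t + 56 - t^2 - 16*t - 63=-t^2 - 8*t - 7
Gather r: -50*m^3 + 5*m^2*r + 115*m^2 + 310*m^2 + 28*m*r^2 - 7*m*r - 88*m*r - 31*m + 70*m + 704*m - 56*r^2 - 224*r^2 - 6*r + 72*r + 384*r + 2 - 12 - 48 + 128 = -50*m^3 + 425*m^2 + 743*m + r^2*(28*m - 280) + r*(5*m^2 - 95*m + 450) + 70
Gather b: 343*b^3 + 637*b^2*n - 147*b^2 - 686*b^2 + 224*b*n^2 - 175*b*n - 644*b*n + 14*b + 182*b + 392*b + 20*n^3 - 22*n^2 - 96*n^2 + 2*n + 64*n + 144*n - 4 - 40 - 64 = 343*b^3 + b^2*(637*n - 833) + b*(224*n^2 - 819*n + 588) + 20*n^3 - 118*n^2 + 210*n - 108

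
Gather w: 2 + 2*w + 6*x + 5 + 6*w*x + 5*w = w*(6*x + 7) + 6*x + 7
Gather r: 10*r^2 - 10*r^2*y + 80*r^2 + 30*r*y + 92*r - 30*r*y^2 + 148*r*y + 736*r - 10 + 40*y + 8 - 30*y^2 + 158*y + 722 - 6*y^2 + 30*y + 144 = r^2*(90 - 10*y) + r*(-30*y^2 + 178*y + 828) - 36*y^2 + 228*y + 864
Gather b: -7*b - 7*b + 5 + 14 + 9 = 28 - 14*b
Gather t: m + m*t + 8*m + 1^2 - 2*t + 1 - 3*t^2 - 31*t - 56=9*m - 3*t^2 + t*(m - 33) - 54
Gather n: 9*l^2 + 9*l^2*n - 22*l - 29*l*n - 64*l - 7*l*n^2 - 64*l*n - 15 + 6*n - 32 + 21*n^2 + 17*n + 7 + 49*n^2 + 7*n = 9*l^2 - 86*l + n^2*(70 - 7*l) + n*(9*l^2 - 93*l + 30) - 40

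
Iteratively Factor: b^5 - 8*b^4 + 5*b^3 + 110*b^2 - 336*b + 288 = (b - 3)*(b^4 - 5*b^3 - 10*b^2 + 80*b - 96) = (b - 3)^2*(b^3 - 2*b^2 - 16*b + 32) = (b - 3)^2*(b - 2)*(b^2 - 16) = (b - 3)^2*(b - 2)*(b + 4)*(b - 4)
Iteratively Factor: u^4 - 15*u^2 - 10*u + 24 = (u - 4)*(u^3 + 4*u^2 + u - 6) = (u - 4)*(u - 1)*(u^2 + 5*u + 6) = (u - 4)*(u - 1)*(u + 3)*(u + 2)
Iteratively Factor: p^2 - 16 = (p - 4)*(p + 4)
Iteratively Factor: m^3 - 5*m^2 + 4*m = (m - 1)*(m^2 - 4*m) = m*(m - 1)*(m - 4)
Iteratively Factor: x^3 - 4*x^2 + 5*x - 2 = (x - 2)*(x^2 - 2*x + 1) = (x - 2)*(x - 1)*(x - 1)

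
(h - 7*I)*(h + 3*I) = h^2 - 4*I*h + 21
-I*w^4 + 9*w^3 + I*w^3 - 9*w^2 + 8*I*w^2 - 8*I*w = w*(w + I)*(w + 8*I)*(-I*w + I)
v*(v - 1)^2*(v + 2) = v^4 - 3*v^2 + 2*v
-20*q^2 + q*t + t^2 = (-4*q + t)*(5*q + t)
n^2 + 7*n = n*(n + 7)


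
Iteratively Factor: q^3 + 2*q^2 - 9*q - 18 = (q - 3)*(q^2 + 5*q + 6) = (q - 3)*(q + 2)*(q + 3)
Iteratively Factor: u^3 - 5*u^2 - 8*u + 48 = (u - 4)*(u^2 - u - 12) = (u - 4)*(u + 3)*(u - 4)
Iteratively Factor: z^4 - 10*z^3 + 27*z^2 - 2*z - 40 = (z + 1)*(z^3 - 11*z^2 + 38*z - 40) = (z - 5)*(z + 1)*(z^2 - 6*z + 8) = (z - 5)*(z - 4)*(z + 1)*(z - 2)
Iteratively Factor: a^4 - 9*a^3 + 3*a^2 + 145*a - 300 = (a - 5)*(a^3 - 4*a^2 - 17*a + 60) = (a - 5)*(a - 3)*(a^2 - a - 20) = (a - 5)*(a - 3)*(a + 4)*(a - 5)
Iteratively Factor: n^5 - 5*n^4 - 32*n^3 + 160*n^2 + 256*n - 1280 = (n - 5)*(n^4 - 32*n^2 + 256) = (n - 5)*(n - 4)*(n^3 + 4*n^2 - 16*n - 64) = (n - 5)*(n - 4)*(n + 4)*(n^2 - 16) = (n - 5)*(n - 4)^2*(n + 4)*(n + 4)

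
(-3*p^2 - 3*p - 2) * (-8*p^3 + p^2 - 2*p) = 24*p^5 + 21*p^4 + 19*p^3 + 4*p^2 + 4*p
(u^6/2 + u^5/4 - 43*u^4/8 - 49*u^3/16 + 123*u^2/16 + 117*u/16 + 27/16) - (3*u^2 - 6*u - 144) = u^6/2 + u^5/4 - 43*u^4/8 - 49*u^3/16 + 75*u^2/16 + 213*u/16 + 2331/16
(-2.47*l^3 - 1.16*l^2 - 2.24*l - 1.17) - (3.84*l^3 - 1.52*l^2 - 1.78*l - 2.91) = -6.31*l^3 + 0.36*l^2 - 0.46*l + 1.74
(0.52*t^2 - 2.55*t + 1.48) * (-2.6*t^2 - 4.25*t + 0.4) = -1.352*t^4 + 4.42*t^3 + 7.1975*t^2 - 7.31*t + 0.592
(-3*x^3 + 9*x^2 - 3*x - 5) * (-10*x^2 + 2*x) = 30*x^5 - 96*x^4 + 48*x^3 + 44*x^2 - 10*x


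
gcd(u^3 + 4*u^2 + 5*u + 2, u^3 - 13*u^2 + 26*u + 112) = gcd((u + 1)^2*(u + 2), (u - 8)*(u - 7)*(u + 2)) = u + 2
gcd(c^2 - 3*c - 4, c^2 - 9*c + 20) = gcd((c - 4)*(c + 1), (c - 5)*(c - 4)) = c - 4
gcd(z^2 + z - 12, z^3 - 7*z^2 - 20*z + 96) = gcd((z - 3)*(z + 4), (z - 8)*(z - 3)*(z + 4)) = z^2 + z - 12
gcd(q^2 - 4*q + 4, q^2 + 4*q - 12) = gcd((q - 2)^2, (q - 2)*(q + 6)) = q - 2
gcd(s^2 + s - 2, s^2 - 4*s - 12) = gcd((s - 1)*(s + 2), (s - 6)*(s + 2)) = s + 2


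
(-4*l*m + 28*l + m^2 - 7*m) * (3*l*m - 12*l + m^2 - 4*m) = -12*l^2*m^2 + 132*l^2*m - 336*l^2 - l*m^3 + 11*l*m^2 - 28*l*m + m^4 - 11*m^3 + 28*m^2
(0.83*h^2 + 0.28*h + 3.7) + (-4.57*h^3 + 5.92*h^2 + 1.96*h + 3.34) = -4.57*h^3 + 6.75*h^2 + 2.24*h + 7.04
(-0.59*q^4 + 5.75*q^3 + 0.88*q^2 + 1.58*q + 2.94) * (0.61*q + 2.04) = -0.3599*q^5 + 2.3039*q^4 + 12.2668*q^3 + 2.759*q^2 + 5.0166*q + 5.9976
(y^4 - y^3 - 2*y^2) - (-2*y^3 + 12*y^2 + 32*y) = y^4 + y^3 - 14*y^2 - 32*y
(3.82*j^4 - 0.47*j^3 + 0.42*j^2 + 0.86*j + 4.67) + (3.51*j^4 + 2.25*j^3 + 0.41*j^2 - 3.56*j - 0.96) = 7.33*j^4 + 1.78*j^3 + 0.83*j^2 - 2.7*j + 3.71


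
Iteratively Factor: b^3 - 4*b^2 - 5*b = (b - 5)*(b^2 + b) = b*(b - 5)*(b + 1)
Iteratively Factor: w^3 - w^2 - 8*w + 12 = (w - 2)*(w^2 + w - 6) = (w - 2)^2*(w + 3)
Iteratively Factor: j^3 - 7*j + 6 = (j + 3)*(j^2 - 3*j + 2) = (j - 2)*(j + 3)*(j - 1)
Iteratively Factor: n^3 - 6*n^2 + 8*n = (n - 2)*(n^2 - 4*n) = n*(n - 2)*(n - 4)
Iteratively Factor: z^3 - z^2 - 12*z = (z)*(z^2 - z - 12) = z*(z - 4)*(z + 3)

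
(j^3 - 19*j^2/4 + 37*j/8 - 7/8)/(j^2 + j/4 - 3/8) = (8*j^3 - 38*j^2 + 37*j - 7)/(8*j^2 + 2*j - 3)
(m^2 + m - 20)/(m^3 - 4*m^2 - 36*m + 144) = (m + 5)/(m^2 - 36)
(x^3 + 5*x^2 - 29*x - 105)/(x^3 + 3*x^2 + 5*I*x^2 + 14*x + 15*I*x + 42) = (x^2 + 2*x - 35)/(x^2 + 5*I*x + 14)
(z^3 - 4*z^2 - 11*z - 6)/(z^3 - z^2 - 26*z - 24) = (z + 1)/(z + 4)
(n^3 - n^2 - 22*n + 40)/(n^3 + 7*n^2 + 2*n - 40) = (n - 4)/(n + 4)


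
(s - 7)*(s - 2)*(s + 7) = s^3 - 2*s^2 - 49*s + 98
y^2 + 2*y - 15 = (y - 3)*(y + 5)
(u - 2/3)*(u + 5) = u^2 + 13*u/3 - 10/3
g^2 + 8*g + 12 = (g + 2)*(g + 6)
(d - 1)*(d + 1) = d^2 - 1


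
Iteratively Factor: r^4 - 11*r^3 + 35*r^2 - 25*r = (r)*(r^3 - 11*r^2 + 35*r - 25) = r*(r - 1)*(r^2 - 10*r + 25) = r*(r - 5)*(r - 1)*(r - 5)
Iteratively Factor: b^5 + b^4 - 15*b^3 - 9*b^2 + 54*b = (b - 2)*(b^4 + 3*b^3 - 9*b^2 - 27*b) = b*(b - 2)*(b^3 + 3*b^2 - 9*b - 27) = b*(b - 2)*(b + 3)*(b^2 - 9) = b*(b - 3)*(b - 2)*(b + 3)*(b + 3)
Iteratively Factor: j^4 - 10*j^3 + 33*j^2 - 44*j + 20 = (j - 2)*(j^3 - 8*j^2 + 17*j - 10) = (j - 5)*(j - 2)*(j^2 - 3*j + 2) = (j - 5)*(j - 2)^2*(j - 1)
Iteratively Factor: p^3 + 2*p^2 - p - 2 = (p + 1)*(p^2 + p - 2) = (p - 1)*(p + 1)*(p + 2)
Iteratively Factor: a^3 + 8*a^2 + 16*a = (a + 4)*(a^2 + 4*a) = (a + 4)^2*(a)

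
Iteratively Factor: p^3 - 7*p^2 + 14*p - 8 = (p - 2)*(p^2 - 5*p + 4) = (p - 2)*(p - 1)*(p - 4)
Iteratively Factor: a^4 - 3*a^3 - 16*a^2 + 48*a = (a + 4)*(a^3 - 7*a^2 + 12*a) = (a - 4)*(a + 4)*(a^2 - 3*a) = a*(a - 4)*(a + 4)*(a - 3)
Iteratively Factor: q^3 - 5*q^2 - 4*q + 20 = (q - 5)*(q^2 - 4) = (q - 5)*(q - 2)*(q + 2)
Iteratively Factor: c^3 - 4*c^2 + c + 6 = (c - 2)*(c^2 - 2*c - 3) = (c - 3)*(c - 2)*(c + 1)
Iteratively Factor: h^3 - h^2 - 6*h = (h)*(h^2 - h - 6) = h*(h + 2)*(h - 3)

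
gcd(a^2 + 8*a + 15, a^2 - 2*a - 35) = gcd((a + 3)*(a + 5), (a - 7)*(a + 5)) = a + 5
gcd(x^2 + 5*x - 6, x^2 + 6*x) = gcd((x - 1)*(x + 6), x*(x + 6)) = x + 6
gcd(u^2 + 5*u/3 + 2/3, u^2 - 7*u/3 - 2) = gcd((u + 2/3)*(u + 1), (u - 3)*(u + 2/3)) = u + 2/3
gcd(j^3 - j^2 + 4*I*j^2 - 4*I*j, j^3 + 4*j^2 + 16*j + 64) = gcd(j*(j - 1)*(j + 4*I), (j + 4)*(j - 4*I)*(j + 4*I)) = j + 4*I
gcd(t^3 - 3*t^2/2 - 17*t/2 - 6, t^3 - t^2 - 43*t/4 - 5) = t - 4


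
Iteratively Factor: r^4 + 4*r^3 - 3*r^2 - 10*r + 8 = (r + 4)*(r^3 - 3*r + 2) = (r + 2)*(r + 4)*(r^2 - 2*r + 1) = (r - 1)*(r + 2)*(r + 4)*(r - 1)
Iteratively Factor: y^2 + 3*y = (y)*(y + 3)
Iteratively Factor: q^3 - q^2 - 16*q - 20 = (q + 2)*(q^2 - 3*q - 10) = (q + 2)^2*(q - 5)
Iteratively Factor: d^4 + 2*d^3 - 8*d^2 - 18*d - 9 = (d + 1)*(d^3 + d^2 - 9*d - 9) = (d - 3)*(d + 1)*(d^2 + 4*d + 3) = (d - 3)*(d + 1)*(d + 3)*(d + 1)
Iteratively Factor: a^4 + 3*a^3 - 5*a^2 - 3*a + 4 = (a + 4)*(a^3 - a^2 - a + 1) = (a + 1)*(a + 4)*(a^2 - 2*a + 1) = (a - 1)*(a + 1)*(a + 4)*(a - 1)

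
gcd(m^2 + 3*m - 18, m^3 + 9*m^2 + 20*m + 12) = m + 6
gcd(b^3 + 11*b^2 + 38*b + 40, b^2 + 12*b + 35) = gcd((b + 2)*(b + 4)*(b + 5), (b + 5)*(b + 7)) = b + 5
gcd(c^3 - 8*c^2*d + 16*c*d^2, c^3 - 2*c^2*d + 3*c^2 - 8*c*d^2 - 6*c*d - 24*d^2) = c - 4*d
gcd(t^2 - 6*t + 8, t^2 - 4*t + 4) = t - 2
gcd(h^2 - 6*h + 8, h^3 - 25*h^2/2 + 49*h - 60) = h - 4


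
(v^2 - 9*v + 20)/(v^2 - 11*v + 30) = (v - 4)/(v - 6)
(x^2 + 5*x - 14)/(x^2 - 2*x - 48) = (-x^2 - 5*x + 14)/(-x^2 + 2*x + 48)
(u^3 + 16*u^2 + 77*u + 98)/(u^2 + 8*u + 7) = (u^2 + 9*u + 14)/(u + 1)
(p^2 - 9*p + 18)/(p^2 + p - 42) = (p - 3)/(p + 7)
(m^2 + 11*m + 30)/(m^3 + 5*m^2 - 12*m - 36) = (m + 5)/(m^2 - m - 6)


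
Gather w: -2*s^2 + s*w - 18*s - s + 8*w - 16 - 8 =-2*s^2 - 19*s + w*(s + 8) - 24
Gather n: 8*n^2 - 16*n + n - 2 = 8*n^2 - 15*n - 2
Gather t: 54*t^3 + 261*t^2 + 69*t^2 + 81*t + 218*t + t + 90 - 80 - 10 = 54*t^3 + 330*t^2 + 300*t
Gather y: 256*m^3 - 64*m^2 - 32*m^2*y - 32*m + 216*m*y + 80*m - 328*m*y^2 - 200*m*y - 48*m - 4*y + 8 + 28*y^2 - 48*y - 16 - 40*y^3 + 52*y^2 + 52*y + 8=256*m^3 - 64*m^2 - 40*y^3 + y^2*(80 - 328*m) + y*(-32*m^2 + 16*m)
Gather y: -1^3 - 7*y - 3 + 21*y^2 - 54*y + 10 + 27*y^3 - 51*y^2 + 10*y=27*y^3 - 30*y^2 - 51*y + 6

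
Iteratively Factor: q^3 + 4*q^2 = (q)*(q^2 + 4*q) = q*(q + 4)*(q)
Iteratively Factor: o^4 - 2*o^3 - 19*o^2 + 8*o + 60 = (o - 5)*(o^3 + 3*o^2 - 4*o - 12) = (o - 5)*(o - 2)*(o^2 + 5*o + 6) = (o - 5)*(o - 2)*(o + 3)*(o + 2)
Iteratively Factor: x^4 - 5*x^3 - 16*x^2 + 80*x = (x - 5)*(x^3 - 16*x) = (x - 5)*(x + 4)*(x^2 - 4*x) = x*(x - 5)*(x + 4)*(x - 4)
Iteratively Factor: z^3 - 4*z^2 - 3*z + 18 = (z - 3)*(z^2 - z - 6) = (z - 3)^2*(z + 2)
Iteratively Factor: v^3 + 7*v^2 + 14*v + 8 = (v + 1)*(v^2 + 6*v + 8) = (v + 1)*(v + 2)*(v + 4)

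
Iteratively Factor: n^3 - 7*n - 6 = (n + 2)*(n^2 - 2*n - 3) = (n + 1)*(n + 2)*(n - 3)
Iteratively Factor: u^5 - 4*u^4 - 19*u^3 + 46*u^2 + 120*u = (u)*(u^4 - 4*u^3 - 19*u^2 + 46*u + 120) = u*(u - 5)*(u^3 + u^2 - 14*u - 24) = u*(u - 5)*(u + 3)*(u^2 - 2*u - 8) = u*(u - 5)*(u - 4)*(u + 3)*(u + 2)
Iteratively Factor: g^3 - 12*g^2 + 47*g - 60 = (g - 3)*(g^2 - 9*g + 20) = (g - 5)*(g - 3)*(g - 4)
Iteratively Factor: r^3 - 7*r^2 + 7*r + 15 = (r - 5)*(r^2 - 2*r - 3) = (r - 5)*(r + 1)*(r - 3)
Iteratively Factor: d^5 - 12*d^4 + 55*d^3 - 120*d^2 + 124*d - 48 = (d - 1)*(d^4 - 11*d^3 + 44*d^2 - 76*d + 48) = (d - 4)*(d - 1)*(d^3 - 7*d^2 + 16*d - 12) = (d - 4)*(d - 3)*(d - 1)*(d^2 - 4*d + 4) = (d - 4)*(d - 3)*(d - 2)*(d - 1)*(d - 2)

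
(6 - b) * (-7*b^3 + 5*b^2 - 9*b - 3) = 7*b^4 - 47*b^3 + 39*b^2 - 51*b - 18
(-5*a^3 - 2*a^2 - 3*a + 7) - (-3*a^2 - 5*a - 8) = -5*a^3 + a^2 + 2*a + 15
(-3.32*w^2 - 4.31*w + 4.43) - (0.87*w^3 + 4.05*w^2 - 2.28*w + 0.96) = -0.87*w^3 - 7.37*w^2 - 2.03*w + 3.47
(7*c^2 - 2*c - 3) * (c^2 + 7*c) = 7*c^4 + 47*c^3 - 17*c^2 - 21*c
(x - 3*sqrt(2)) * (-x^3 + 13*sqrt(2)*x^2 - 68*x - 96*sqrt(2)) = -x^4 + 16*sqrt(2)*x^3 - 146*x^2 + 108*sqrt(2)*x + 576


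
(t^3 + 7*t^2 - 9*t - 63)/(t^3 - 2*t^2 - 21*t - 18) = (t^2 + 4*t - 21)/(t^2 - 5*t - 6)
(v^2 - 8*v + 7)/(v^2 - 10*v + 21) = (v - 1)/(v - 3)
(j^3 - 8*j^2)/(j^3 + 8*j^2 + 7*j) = j*(j - 8)/(j^2 + 8*j + 7)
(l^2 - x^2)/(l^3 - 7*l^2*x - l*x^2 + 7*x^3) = 1/(l - 7*x)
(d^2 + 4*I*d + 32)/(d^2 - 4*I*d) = (d + 8*I)/d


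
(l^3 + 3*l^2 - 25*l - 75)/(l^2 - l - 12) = (l^2 - 25)/(l - 4)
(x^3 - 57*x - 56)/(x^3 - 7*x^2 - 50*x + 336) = (x + 1)/(x - 6)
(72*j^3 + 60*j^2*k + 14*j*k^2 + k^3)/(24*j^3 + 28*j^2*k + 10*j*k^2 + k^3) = (6*j + k)/(2*j + k)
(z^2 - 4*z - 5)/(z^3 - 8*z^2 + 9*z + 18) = (z - 5)/(z^2 - 9*z + 18)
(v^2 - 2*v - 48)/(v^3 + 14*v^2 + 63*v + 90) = (v - 8)/(v^2 + 8*v + 15)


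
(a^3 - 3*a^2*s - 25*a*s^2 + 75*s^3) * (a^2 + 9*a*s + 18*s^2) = a^5 + 6*a^4*s - 34*a^3*s^2 - 204*a^2*s^3 + 225*a*s^4 + 1350*s^5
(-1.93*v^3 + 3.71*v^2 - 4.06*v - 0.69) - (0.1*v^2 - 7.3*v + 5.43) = -1.93*v^3 + 3.61*v^2 + 3.24*v - 6.12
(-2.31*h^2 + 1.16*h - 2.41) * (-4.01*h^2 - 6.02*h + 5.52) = 9.2631*h^4 + 9.2546*h^3 - 10.0703*h^2 + 20.9114*h - 13.3032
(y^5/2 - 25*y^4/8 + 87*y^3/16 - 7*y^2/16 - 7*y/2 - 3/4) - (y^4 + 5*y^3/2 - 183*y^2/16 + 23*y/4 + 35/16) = y^5/2 - 33*y^4/8 + 47*y^3/16 + 11*y^2 - 37*y/4 - 47/16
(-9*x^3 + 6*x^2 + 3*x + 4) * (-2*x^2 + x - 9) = 18*x^5 - 21*x^4 + 81*x^3 - 59*x^2 - 23*x - 36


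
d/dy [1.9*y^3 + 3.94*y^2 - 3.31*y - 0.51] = 5.7*y^2 + 7.88*y - 3.31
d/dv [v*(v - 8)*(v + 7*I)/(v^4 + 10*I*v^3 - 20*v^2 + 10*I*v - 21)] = (-v^4 + 16*v^3 + v^2*(1 + 24*I) + 6*I*v - 24*I)/(v^6 + 6*I*v^5 - 7*v^4 + 12*I*v^3 - 17*v^2 + 6*I*v - 9)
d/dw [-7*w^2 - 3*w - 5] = -14*w - 3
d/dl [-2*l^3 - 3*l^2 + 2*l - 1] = -6*l^2 - 6*l + 2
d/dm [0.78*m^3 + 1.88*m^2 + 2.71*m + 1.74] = 2.34*m^2 + 3.76*m + 2.71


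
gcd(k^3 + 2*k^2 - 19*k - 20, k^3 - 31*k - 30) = k^2 + 6*k + 5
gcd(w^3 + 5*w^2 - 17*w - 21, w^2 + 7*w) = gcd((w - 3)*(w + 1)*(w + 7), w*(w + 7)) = w + 7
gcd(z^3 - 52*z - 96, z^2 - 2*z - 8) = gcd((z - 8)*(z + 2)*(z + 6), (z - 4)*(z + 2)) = z + 2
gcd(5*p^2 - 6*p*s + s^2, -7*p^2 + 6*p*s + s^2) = p - s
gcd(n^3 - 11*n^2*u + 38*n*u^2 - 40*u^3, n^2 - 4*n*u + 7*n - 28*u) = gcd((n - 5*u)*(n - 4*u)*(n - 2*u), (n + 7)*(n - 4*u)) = -n + 4*u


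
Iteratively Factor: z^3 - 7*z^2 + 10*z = (z - 2)*(z^2 - 5*z) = (z - 5)*(z - 2)*(z)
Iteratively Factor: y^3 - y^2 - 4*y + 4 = (y - 1)*(y^2 - 4) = (y - 1)*(y + 2)*(y - 2)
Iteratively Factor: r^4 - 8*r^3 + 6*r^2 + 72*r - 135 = (r - 5)*(r^3 - 3*r^2 - 9*r + 27) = (r - 5)*(r - 3)*(r^2 - 9) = (r - 5)*(r - 3)^2*(r + 3)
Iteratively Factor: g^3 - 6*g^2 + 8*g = (g - 4)*(g^2 - 2*g) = (g - 4)*(g - 2)*(g)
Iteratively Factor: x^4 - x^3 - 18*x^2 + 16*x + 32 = (x + 4)*(x^3 - 5*x^2 + 2*x + 8) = (x - 2)*(x + 4)*(x^2 - 3*x - 4) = (x - 2)*(x + 1)*(x + 4)*(x - 4)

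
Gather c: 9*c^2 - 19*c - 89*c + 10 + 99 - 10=9*c^2 - 108*c + 99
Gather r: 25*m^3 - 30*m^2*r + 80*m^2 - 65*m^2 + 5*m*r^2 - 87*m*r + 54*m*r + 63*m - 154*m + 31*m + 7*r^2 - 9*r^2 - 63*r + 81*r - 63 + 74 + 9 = 25*m^3 + 15*m^2 - 60*m + r^2*(5*m - 2) + r*(-30*m^2 - 33*m + 18) + 20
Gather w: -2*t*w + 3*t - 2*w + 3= 3*t + w*(-2*t - 2) + 3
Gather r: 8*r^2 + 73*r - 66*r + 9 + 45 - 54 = 8*r^2 + 7*r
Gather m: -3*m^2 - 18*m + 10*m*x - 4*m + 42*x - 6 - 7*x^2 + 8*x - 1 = -3*m^2 + m*(10*x - 22) - 7*x^2 + 50*x - 7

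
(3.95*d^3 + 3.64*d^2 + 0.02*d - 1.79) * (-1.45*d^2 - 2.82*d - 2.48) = -5.7275*d^5 - 16.417*d^4 - 20.0898*d^3 - 6.4881*d^2 + 4.9982*d + 4.4392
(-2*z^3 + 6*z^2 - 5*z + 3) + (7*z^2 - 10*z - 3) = -2*z^3 + 13*z^2 - 15*z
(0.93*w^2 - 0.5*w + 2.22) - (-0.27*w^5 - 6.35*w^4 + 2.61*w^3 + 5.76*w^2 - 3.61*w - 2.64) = 0.27*w^5 + 6.35*w^4 - 2.61*w^3 - 4.83*w^2 + 3.11*w + 4.86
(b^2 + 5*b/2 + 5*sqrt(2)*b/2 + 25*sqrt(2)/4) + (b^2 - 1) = 2*b^2 + 5*b/2 + 5*sqrt(2)*b/2 - 1 + 25*sqrt(2)/4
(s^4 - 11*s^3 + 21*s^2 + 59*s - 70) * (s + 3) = s^5 - 8*s^4 - 12*s^3 + 122*s^2 + 107*s - 210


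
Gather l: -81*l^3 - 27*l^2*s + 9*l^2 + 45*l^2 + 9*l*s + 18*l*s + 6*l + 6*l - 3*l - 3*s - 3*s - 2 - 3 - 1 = -81*l^3 + l^2*(54 - 27*s) + l*(27*s + 9) - 6*s - 6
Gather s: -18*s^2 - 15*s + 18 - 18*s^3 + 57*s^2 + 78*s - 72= -18*s^3 + 39*s^2 + 63*s - 54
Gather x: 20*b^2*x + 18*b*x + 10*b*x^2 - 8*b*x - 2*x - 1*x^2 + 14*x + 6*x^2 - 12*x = x^2*(10*b + 5) + x*(20*b^2 + 10*b)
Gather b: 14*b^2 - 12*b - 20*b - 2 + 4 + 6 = 14*b^2 - 32*b + 8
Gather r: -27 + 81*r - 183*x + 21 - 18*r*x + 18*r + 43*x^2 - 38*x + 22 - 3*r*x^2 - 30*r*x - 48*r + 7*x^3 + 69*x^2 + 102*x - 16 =r*(-3*x^2 - 48*x + 51) + 7*x^3 + 112*x^2 - 119*x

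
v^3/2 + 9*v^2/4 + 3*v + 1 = (v/2 + 1)*(v + 1/2)*(v + 2)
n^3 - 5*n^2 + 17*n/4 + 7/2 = (n - 7/2)*(n - 2)*(n + 1/2)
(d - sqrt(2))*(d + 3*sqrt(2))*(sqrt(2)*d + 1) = sqrt(2)*d^3 + 5*d^2 - 4*sqrt(2)*d - 6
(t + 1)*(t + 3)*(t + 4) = t^3 + 8*t^2 + 19*t + 12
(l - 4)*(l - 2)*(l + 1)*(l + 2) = l^4 - 3*l^3 - 8*l^2 + 12*l + 16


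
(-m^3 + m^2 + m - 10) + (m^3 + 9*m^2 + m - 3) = 10*m^2 + 2*m - 13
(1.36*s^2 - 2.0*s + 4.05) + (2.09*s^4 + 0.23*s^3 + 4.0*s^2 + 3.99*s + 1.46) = 2.09*s^4 + 0.23*s^3 + 5.36*s^2 + 1.99*s + 5.51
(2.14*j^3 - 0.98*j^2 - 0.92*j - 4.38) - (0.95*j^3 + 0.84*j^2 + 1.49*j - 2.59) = 1.19*j^3 - 1.82*j^2 - 2.41*j - 1.79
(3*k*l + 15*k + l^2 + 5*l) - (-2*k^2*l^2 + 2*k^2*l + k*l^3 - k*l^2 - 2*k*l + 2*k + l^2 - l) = 2*k^2*l^2 - 2*k^2*l - k*l^3 + k*l^2 + 5*k*l + 13*k + 6*l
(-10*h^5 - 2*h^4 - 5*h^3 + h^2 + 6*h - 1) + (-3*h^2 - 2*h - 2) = -10*h^5 - 2*h^4 - 5*h^3 - 2*h^2 + 4*h - 3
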